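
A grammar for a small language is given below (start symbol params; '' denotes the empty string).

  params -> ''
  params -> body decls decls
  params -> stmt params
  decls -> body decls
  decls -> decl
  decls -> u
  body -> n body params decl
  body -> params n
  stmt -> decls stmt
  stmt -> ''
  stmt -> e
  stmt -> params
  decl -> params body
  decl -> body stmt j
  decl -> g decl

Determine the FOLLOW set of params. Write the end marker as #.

params is the start symbol, so # ∈ FOLLOW(params).
In params -> stmt params: params is at the end, add FOLLOW(params) = { #, e, g, j, n, u }.
In body -> n body params decl: add FIRST(decl) = { e, g, n, u }.
In body -> params n: add FIRST(n) = { n }.
In stmt -> params: params is at the end, add FOLLOW(stmt) = { #, e, g, j, n, u }.
In decl -> params body: add FIRST(body) = { e, g, n, u }.
Union: FOLLOW(params) = { #, e, g, j, n, u }.

{ #, e, g, j, n, u }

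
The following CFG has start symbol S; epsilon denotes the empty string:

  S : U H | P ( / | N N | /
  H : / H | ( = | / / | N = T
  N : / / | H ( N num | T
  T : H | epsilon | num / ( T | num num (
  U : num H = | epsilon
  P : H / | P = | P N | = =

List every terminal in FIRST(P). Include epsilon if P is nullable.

From P : H /: add FIRST(H) = { (, /, =, num }.
From P : P =: add FIRST(P) = { (, /, =, num }.
From P : P N: add FIRST(P) = { (, /, =, num }.
P : = = contributes {=}.
Union: FIRST(P) = { (, /, =, num }.

{ (, /, =, num }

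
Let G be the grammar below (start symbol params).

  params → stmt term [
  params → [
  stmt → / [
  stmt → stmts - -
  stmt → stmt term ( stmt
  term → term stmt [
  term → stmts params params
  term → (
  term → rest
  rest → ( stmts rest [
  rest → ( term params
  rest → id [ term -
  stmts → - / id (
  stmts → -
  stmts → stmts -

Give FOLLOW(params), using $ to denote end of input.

params is the start symbol, so $ ∈ FOLLOW(params).
In term → stmts params params: add FIRST(params) = { -, /, [ }.
In term → stmts params params: params is at the end, add FOLLOW(term) = { (, -, /, [ }.
In rest → ( term params: params is at the end, add FOLLOW(rest) = { (, -, /, [ }.
Union: FOLLOW(params) = { $, (, -, /, [ }.

{ $, (, -, /, [ }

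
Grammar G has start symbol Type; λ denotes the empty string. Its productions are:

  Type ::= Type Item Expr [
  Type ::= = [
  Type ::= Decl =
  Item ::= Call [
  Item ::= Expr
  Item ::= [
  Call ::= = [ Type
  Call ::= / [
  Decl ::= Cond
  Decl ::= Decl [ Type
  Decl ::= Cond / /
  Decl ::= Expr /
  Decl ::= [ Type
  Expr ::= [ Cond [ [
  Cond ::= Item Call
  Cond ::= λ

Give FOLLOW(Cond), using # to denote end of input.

{ /, =, [ }

In Decl ::= Cond: Cond is at the end, add FOLLOW(Decl) = { =, [ }.
In Decl ::= Cond / /: add FIRST(/ /) = { / }.
In Expr ::= [ Cond [ [: add FIRST([ [) = { [ }.
Union: FOLLOW(Cond) = { /, =, [ }.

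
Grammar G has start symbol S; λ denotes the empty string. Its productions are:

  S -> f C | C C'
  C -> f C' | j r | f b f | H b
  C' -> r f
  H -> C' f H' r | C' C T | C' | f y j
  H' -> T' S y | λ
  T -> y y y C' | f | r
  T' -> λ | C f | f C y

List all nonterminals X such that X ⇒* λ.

{ H', T' }

Directly nullable (have an λ-production): H', T'.
No other nonterminal has a production whose RHS symbols are all nullable.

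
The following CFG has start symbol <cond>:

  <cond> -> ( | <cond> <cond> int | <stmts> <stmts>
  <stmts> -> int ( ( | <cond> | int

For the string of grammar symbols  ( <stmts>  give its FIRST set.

{ ( }

( is a terminal; add {(} and stop.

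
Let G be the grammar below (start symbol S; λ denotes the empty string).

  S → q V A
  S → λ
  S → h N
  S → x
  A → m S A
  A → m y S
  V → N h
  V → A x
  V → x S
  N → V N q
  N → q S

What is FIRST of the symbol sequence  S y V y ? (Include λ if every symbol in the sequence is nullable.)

{ h, q, x, y }

Add FIRST(S)\{λ} = { h, q, x }; S is nullable, continue.
y is a terminal; add {y} and stop.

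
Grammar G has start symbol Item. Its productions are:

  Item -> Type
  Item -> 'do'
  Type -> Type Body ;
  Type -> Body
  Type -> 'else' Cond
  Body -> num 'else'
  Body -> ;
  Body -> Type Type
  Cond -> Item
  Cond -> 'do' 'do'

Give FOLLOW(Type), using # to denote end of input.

{ #, 'else', ;, num }

In Item -> Type: Type is at the end, add FOLLOW(Item) = { #, 'else', ;, num }.
In Type -> Type Body ;: add FIRST(Body ;) = { 'else', ;, num }.
In Body -> Type Type: add FIRST(Type) = { 'else', ;, num }.
In Body -> Type Type: Type is at the end, add FOLLOW(Body) = { #, 'else', ;, num }.
Union: FOLLOW(Type) = { #, 'else', ;, num }.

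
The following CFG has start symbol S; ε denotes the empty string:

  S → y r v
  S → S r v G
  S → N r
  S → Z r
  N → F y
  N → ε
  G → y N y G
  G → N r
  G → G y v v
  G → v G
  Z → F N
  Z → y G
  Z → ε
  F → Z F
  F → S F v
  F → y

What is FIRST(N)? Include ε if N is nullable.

{ r, y, ε }

From N → F y: add FIRST(F) = { r, y }.
N → ε contributes ε.
Union: FIRST(N) = { r, y, ε }.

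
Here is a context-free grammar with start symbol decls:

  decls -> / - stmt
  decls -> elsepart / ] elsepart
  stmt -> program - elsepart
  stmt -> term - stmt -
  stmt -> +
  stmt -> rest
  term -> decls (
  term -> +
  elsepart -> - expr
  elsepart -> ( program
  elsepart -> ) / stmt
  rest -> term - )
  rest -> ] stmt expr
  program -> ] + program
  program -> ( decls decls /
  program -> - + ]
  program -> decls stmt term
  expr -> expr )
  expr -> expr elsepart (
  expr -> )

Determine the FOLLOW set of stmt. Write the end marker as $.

In decls -> / - stmt: stmt is at the end, add FOLLOW(decls) = { $, (, ), +, -, /, ] }.
In stmt -> term - stmt -: add FIRST(-) = { - }.
In elsepart -> ) / stmt: stmt is at the end, add FOLLOW(elsepart) = { $, (, ), +, -, /, ] }.
In rest -> ] stmt expr: add FIRST(expr) = { ) }.
In program -> decls stmt term: add FIRST(term) = { (, ), +, -, / }.
Union: FOLLOW(stmt) = { $, (, ), +, -, /, ] }.

{ $, (, ), +, -, /, ] }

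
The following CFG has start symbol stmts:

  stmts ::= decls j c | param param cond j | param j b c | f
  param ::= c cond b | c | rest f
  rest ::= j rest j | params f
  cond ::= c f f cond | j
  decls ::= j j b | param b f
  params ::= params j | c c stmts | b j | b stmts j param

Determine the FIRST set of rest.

{ b, c, j }

rest ::= j rest j contributes {j}.
From rest ::= params f: add FIRST(params) = { b, c }.
Union: FIRST(rest) = { b, c, j }.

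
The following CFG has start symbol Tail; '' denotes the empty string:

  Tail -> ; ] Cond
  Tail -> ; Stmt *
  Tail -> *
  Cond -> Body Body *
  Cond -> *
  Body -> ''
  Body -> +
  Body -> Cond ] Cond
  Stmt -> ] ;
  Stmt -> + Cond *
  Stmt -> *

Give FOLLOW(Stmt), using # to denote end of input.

In Tail -> ; Stmt *: add FIRST(*) = { * }.
Union: FOLLOW(Stmt) = { * }.

{ * }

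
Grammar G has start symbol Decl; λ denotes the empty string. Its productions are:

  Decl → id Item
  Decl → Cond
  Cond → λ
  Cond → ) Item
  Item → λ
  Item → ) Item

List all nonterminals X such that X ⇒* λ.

{ Cond, Decl, Item }

Directly nullable (have an λ-production): Cond, Item.
Decl → Cond with every symbol nullable, so Decl is nullable.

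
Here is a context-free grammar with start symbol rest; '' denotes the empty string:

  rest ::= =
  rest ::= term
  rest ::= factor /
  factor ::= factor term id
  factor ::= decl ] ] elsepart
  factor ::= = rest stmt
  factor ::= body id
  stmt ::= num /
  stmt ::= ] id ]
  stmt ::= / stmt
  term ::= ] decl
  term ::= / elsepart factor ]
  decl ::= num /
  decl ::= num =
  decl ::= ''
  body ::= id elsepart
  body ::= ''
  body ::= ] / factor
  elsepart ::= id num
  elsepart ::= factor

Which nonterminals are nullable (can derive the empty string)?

{ body, decl }

Directly nullable (have an ''-production): decl, body.
No other nonterminal has a production whose RHS symbols are all nullable.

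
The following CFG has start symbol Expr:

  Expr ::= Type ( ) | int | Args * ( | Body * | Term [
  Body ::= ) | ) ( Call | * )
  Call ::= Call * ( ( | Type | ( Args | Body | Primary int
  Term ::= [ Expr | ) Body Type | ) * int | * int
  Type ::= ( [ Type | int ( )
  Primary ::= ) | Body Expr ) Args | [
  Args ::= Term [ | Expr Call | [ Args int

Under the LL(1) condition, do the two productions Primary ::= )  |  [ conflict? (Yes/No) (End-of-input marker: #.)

No

FIRST()) = { ) } and FIRST([) = { [ }.
The FIRST sets are disjoint and neither alternative is nullable — no conflict.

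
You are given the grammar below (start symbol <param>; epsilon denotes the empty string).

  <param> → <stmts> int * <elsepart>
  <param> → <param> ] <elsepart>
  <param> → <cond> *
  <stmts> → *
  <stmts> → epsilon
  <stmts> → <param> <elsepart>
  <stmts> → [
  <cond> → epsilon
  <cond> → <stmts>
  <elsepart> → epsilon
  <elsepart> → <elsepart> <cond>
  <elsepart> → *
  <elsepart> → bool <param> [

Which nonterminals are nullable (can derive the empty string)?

Directly nullable (have an epsilon-production): <stmts>, <cond>, <elsepart>.
No other nonterminal has a production whose RHS symbols are all nullable.

{ <cond>, <elsepart>, <stmts> }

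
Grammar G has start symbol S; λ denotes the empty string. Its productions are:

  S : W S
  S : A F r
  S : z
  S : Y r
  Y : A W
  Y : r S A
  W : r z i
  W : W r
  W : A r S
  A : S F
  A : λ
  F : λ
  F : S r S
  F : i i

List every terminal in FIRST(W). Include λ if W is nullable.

{ i, r, z }

W : r z i contributes {r}.
From W : W r: add FIRST(W) = { i, r, z }.
From W : A r S: A nullable, take FIRST(A) ∪ {r} = { i, r, z }.
Union: FIRST(W) = { i, r, z }.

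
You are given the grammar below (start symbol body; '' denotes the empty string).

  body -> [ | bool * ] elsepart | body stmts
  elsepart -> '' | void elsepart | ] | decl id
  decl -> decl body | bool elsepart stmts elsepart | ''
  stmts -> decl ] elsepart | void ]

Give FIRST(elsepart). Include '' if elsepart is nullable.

elsepart -> '' contributes ''.
elsepart -> void elsepart contributes {void}.
elsepart -> ] contributes {]}.
From elsepart -> decl id: decl nullable, take FIRST(decl) ∪ {id} = { [, bool, id }.
Union: FIRST(elsepart) = { [, ], bool, id, void, '' }.

{ [, ], bool, id, void, '' }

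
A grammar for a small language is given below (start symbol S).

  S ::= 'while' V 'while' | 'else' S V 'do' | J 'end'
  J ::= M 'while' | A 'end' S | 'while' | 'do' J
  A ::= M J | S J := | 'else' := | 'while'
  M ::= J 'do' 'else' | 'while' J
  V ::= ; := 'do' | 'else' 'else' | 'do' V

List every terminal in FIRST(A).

From A ::= M J: add FIRST(M) = { 'do', 'else', 'while' }.
From A ::= S J :=: add FIRST(S) = { 'do', 'else', 'while' }.
A ::= 'else' := contributes {'else'}.
A ::= 'while' contributes {'while'}.
Union: FIRST(A) = { 'do', 'else', 'while' }.

{ 'do', 'else', 'while' }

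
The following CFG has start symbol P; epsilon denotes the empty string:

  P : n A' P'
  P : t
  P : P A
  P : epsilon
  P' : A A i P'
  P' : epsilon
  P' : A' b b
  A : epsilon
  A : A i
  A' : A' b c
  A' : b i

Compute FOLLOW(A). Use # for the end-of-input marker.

In P : P A: A is at the end, add FOLLOW(P) = { #, i }.
In P' : A A i P': add FIRST(A i P') = { i }.
In P' : A A i P': add FIRST(i P') = { i }.
In A : A i: add FIRST(i) = { i }.
Union: FOLLOW(A) = { #, i }.

{ #, i }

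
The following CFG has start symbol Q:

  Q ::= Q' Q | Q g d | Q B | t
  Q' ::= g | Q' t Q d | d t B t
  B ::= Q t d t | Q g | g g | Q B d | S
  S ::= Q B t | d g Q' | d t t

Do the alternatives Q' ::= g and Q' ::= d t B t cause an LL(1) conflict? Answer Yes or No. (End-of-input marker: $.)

No

FIRST(g) = { g } and FIRST(d t B t) = { d }.
The FIRST sets are disjoint and neither alternative is nullable — no conflict.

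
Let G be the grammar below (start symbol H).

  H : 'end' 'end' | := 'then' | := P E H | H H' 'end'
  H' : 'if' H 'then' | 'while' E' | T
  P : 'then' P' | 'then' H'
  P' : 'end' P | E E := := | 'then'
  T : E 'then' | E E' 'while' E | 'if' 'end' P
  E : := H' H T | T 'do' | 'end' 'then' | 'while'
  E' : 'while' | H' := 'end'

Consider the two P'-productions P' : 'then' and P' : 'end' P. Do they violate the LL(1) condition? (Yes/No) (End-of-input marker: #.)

FIRST('then') = { 'then' } and FIRST('end' P) = { 'end' }.
The FIRST sets are disjoint and neither alternative is nullable — no conflict.

No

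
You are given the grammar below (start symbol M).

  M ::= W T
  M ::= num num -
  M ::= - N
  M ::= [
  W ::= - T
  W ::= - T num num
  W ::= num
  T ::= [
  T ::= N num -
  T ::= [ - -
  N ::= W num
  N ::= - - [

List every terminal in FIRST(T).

T ::= [ contributes {[}.
From T ::= N num -: add FIRST(N) = { -, num }.
T ::= [ - - contributes {[}.
Union: FIRST(T) = { -, [, num }.

{ -, [, num }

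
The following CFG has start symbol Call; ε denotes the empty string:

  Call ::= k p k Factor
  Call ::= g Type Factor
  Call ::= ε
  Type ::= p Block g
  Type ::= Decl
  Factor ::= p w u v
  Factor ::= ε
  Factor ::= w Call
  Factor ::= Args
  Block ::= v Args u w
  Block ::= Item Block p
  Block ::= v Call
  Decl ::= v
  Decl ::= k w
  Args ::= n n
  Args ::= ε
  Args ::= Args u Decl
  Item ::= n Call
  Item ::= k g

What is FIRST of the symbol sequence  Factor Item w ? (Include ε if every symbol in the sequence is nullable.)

Add FIRST(Factor)\{ε} = { n, p, u, w }; Factor is nullable, continue.
Add FIRST(Item) = { k, n }; Item is not nullable, stop.

{ k, n, p, u, w }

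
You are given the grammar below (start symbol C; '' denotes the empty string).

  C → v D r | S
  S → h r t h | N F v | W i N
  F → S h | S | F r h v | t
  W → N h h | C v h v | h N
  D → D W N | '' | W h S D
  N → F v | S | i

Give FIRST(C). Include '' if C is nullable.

{ h, i, t, v }

C → v D r contributes {v}.
From C → S: add FIRST(S) = { h, i, t, v }.
Union: FIRST(C) = { h, i, t, v }.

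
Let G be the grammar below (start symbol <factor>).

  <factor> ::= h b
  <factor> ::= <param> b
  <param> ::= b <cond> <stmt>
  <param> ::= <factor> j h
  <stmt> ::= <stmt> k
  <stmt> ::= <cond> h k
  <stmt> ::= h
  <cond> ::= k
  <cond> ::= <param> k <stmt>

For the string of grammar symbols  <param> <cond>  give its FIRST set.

Add FIRST(<param>) = { b, h }; <param> is not nullable, stop.

{ b, h }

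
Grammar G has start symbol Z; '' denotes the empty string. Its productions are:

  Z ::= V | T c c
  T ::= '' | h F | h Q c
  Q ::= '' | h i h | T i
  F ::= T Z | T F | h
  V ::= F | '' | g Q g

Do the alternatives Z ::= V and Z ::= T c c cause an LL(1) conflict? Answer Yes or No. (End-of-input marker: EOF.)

FIRST(V) = { c, g, h, '' } and FIRST(T c c) = { c, h }.
Both contain c, so the two alternatives are not disjoint — LL(1) conflict.

Yes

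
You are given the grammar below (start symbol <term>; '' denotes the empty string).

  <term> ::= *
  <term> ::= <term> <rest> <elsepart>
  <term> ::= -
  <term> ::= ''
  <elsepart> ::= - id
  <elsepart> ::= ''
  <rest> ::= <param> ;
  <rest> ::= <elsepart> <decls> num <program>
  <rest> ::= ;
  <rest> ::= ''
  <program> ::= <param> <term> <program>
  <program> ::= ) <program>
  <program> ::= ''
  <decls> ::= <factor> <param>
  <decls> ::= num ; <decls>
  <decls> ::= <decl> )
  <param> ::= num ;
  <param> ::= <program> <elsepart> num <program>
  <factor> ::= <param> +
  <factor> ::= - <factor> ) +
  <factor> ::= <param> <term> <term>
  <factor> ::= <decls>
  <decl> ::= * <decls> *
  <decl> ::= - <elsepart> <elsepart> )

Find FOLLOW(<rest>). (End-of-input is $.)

In <term> ::= <term> <rest> <elsepart>: add FIRST(<elsepart>)\{''} = { - }.
  Since <elsepart> is nullable, also add FOLLOW(<term>) = { $, ), *, +, -, ;, num }.
Union: FOLLOW(<rest>) = { $, ), *, +, -, ;, num }.

{ $, ), *, +, -, ;, num }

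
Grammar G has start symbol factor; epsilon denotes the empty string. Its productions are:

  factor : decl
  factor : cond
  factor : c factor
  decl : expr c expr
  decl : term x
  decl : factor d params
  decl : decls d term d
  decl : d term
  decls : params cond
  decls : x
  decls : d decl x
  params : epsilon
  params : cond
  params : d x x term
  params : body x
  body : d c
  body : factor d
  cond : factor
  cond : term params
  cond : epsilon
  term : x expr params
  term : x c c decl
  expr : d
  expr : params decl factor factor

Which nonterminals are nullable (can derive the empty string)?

Directly nullable (have an epsilon-production): params, cond.
decls : params cond with every symbol nullable, so decls is nullable.
factor : cond with every symbol nullable, so factor is nullable.
No other nonterminal has a production whose RHS symbols are all nullable.

{ cond, decls, factor, params }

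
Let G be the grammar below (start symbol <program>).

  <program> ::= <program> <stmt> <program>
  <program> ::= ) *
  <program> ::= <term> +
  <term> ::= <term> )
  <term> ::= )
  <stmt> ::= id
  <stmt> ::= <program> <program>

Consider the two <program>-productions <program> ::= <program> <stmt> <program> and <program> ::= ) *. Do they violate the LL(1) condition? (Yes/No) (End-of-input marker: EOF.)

Yes

FIRST(<program> <stmt> <program>) = { ) } and FIRST() *) = { ) }.
Both contain ), so the two alternatives are not disjoint — LL(1) conflict.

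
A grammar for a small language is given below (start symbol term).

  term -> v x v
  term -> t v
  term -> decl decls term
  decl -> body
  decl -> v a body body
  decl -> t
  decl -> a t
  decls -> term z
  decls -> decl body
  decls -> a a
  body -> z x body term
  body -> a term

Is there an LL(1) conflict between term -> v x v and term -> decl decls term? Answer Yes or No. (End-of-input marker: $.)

Yes

FIRST(v x v) = { v } and FIRST(decl decls term) = { a, t, v, z }.
Both contain v, so the two alternatives are not disjoint — LL(1) conflict.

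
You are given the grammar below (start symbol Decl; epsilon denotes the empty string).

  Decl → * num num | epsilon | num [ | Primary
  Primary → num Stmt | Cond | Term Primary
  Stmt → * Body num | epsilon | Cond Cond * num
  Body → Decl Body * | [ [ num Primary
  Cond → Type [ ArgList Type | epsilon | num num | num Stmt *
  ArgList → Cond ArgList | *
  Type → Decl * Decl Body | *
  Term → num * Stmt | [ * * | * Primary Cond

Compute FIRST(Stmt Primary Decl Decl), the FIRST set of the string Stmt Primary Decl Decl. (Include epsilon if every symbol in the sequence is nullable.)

{ *, [, num, epsilon }

Add FIRST(Stmt)\{epsilon} = { *, [, num }; Stmt is nullable, continue.
Add FIRST(Primary)\{epsilon} = { *, [, num }; Primary is nullable, continue.
Add FIRST(Decl)\{epsilon} = { *, [, num }; Decl is nullable, continue.
Add FIRST(Decl)\{epsilon} = { *, [, num }; Decl is nullable, continue.
Every symbol is nullable, so include epsilon.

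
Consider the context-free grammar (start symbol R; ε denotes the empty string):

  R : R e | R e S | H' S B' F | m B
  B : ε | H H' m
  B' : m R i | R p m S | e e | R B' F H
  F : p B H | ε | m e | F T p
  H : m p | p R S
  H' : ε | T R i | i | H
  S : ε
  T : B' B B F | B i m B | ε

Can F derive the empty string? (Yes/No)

F has an ε-production, so F ⇒ ε.

Yes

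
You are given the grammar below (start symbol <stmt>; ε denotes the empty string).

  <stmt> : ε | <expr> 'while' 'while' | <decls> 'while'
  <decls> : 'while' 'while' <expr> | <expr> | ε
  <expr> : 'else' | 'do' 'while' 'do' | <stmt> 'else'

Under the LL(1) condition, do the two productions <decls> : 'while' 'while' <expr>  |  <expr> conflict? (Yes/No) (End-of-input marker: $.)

FIRST('while' 'while' <expr>) = { 'while' } and FIRST(<expr>) = { 'do', 'else', 'while' }.
Both contain 'while', so the two alternatives are not disjoint — LL(1) conflict.

Yes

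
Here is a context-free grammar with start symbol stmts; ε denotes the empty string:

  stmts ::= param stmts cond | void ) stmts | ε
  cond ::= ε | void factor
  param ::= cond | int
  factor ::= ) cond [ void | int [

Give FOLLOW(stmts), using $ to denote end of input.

stmts is the start symbol, so $ ∈ FOLLOW(stmts).
In stmts ::= param stmts cond: add FIRST(cond)\{ε} = { void }.
  Since cond is nullable, also add FOLLOW(stmts) = { $, void }.
In stmts ::= void ) stmts: stmts is at the end, add FOLLOW(stmts) = { $, void }.
Union: FOLLOW(stmts) = { $, void }.

{ $, void }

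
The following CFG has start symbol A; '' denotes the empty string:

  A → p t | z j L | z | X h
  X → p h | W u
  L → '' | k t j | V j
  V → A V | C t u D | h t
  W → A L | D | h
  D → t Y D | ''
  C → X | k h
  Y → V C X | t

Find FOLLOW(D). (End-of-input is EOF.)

{ h, j, k, p, t, u, z }

In V → C t u D: D is at the end, add FOLLOW(V) = { h, j, k, p, t, u, z }.
In W → D: D is at the end, add FOLLOW(W) = { u }.
In D → t Y D: D is at the end, add FOLLOW(D) = { h, j, k, p, t, u, z }.
Union: FOLLOW(D) = { h, j, k, p, t, u, z }.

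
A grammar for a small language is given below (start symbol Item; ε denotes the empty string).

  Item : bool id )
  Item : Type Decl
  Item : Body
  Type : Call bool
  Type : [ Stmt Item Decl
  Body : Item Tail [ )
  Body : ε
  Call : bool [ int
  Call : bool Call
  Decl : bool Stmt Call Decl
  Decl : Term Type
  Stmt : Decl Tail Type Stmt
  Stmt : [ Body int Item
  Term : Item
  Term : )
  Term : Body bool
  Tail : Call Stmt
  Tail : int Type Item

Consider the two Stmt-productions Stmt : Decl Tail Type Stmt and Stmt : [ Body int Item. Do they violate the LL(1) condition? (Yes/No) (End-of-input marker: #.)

FIRST(Decl Tail Type Stmt) = { ), [, bool, int } and FIRST([ Body int Item) = { [ }.
Both contain [, so the two alternatives are not disjoint — LL(1) conflict.

Yes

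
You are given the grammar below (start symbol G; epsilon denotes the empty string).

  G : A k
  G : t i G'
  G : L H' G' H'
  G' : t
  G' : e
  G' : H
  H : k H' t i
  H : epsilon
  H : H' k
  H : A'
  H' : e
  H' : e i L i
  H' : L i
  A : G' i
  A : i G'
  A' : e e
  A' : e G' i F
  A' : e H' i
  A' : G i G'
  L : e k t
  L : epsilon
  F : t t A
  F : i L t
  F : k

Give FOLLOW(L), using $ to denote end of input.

{ e, i, t }

In G : L H' G' H': add FIRST(H' G' H') = { e, i }.
In H' : e i L i: add FIRST(i) = { i }.
In H' : L i: add FIRST(i) = { i }.
In F : i L t: add FIRST(t) = { t }.
Union: FOLLOW(L) = { e, i, t }.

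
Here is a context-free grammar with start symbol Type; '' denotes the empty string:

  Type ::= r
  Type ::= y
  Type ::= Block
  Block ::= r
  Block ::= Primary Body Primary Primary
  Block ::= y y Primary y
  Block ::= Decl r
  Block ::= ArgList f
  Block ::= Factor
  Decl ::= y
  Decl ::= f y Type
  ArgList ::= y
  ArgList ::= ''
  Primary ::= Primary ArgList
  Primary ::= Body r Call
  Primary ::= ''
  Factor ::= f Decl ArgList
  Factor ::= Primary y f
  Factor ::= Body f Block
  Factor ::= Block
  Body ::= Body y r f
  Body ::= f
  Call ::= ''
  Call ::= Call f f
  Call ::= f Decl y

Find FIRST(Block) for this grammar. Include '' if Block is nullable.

Block ::= r contributes {r}.
From Block ::= Primary Body Primary Primary: Primary nullable, take FIRST(Primary) ∪ FIRST(Body) = { f, y }.
Block ::= y y Primary y contributes {y}.
From Block ::= Decl r: add FIRST(Decl) = { f, y }.
From Block ::= ArgList f: ArgList nullable, take FIRST(ArgList) ∪ {f} = { f, y }.
From Block ::= Factor: add FIRST(Factor) = { f, r, y }.
Union: FIRST(Block) = { f, r, y }.

{ f, r, y }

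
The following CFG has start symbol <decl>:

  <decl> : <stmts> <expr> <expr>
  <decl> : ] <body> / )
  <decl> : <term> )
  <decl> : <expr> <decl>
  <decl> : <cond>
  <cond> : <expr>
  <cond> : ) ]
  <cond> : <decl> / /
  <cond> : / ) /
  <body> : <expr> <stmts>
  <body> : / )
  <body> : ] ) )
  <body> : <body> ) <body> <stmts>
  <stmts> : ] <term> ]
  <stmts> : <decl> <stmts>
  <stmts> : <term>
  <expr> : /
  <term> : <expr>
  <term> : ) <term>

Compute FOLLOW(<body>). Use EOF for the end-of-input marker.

In <decl> : ] <body> / ): add FIRST(/ )) = { / }.
In <body> : <body> ) <body> <stmts>: add FIRST() <body> <stmts>) = { ) }.
In <body> : <body> ) <body> <stmts>: add FIRST(<stmts>) = { ), /, ] }.
Union: FOLLOW(<body>) = { ), /, ] }.

{ ), /, ] }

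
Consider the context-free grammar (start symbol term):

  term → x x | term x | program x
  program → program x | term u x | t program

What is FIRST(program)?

From program → program x: add FIRST(program) = { t, x }.
From program → term u x: add FIRST(term) = { t, x }.
program → t program contributes {t}.
Union: FIRST(program) = { t, x }.

{ t, x }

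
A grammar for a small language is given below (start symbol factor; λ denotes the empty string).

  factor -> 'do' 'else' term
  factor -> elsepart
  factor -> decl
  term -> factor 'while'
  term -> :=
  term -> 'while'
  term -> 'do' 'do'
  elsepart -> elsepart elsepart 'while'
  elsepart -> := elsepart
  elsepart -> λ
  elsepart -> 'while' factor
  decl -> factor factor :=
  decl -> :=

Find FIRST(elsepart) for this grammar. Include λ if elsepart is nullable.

{ 'while', :=, λ }

From elsepart -> elsepart elsepart 'while': elsepart, elsepart nullable, take FIRST(elsepart) ∪ FIRST(elsepart) ∪ {'while'} = { 'while', := }.
elsepart -> := elsepart contributes {:=}.
elsepart -> λ contributes λ.
elsepart -> 'while' factor contributes {'while'}.
Union: FIRST(elsepart) = { 'while', :=, λ }.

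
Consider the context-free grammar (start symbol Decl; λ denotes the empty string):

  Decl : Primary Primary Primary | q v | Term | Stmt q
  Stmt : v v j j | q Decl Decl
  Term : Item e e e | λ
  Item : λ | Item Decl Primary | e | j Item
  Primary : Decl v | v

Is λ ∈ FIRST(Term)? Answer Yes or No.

Term has an λ-production, so Term ⇒ λ.

Yes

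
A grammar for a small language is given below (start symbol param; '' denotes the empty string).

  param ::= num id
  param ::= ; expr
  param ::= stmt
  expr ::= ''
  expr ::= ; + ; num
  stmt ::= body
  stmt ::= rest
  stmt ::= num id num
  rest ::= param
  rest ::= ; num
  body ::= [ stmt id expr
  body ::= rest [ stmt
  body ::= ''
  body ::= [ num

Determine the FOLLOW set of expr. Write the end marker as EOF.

{ EOF, [, id }

In param ::= ; expr: expr is at the end, add FOLLOW(param) = { EOF, [, id }.
In body ::= [ stmt id expr: expr is at the end, add FOLLOW(body) = { EOF, [, id }.
Union: FOLLOW(expr) = { EOF, [, id }.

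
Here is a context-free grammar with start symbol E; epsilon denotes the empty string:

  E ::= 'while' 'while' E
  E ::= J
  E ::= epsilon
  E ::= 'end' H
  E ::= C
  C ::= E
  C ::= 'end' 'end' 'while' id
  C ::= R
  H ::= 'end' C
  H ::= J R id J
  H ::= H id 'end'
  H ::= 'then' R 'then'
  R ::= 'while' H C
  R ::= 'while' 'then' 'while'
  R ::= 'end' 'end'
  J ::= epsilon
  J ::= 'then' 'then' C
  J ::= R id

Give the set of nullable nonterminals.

Directly nullable (have an epsilon-production): E, J.
C ::= E with every symbol nullable, so C is nullable.
No other nonterminal has a production whose RHS symbols are all nullable.

{ C, E, J }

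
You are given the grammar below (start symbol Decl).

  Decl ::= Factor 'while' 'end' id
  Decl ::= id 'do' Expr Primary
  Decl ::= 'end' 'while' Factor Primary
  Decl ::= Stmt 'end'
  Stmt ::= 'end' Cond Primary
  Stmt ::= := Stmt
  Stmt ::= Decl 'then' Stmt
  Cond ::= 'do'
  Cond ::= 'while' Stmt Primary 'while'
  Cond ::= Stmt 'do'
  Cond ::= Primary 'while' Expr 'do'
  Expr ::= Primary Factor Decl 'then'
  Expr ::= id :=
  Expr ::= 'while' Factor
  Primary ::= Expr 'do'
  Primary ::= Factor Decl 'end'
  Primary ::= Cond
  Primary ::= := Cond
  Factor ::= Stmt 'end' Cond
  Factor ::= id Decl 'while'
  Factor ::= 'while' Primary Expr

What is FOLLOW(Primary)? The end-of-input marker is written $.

{ $, 'do', 'end', 'then', 'while', :=, id }

In Decl ::= id 'do' Expr Primary: Primary is at the end, add FOLLOW(Decl) = { $, 'end', 'then', 'while' }.
In Decl ::= 'end' 'while' Factor Primary: Primary is at the end, add FOLLOW(Decl) = { $, 'end', 'then', 'while' }.
In Stmt ::= 'end' Cond Primary: Primary is at the end, add FOLLOW(Stmt) = { 'do', 'end', 'while', :=, id }.
In Cond ::= 'while' Stmt Primary 'while': add FIRST('while') = { 'while' }.
In Cond ::= Primary 'while' Expr 'do': add FIRST('while' Expr 'do') = { 'while' }.
In Expr ::= Primary Factor Decl 'then': add FIRST(Factor Decl 'then') = { 'end', 'while', :=, id }.
In Factor ::= 'while' Primary Expr: add FIRST(Expr) = { 'do', 'end', 'while', :=, id }.
Union: FOLLOW(Primary) = { $, 'do', 'end', 'then', 'while', :=, id }.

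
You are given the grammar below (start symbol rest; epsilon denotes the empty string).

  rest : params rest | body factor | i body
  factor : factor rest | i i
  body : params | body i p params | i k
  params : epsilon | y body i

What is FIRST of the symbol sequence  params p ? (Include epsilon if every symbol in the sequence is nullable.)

{ p, y }

Add FIRST(params)\{epsilon} = { y }; params is nullable, continue.
p is a terminal; add {p} and stop.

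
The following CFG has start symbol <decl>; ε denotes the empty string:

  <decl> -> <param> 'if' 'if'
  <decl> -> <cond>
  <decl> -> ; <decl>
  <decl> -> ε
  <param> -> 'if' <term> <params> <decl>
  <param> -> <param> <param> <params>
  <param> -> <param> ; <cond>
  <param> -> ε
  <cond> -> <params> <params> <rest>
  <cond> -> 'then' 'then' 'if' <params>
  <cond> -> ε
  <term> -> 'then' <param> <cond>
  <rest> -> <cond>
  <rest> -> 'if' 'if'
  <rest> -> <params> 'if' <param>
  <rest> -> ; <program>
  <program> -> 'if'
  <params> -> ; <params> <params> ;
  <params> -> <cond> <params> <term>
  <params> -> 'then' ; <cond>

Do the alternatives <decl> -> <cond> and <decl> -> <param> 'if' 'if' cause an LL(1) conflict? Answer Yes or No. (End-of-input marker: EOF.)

Yes

FIRST(<cond>) = { 'then', ;, ε } and FIRST(<param> 'if' 'if') = { 'if', 'then', ; }.
Both contain 'then', so the two alternatives are not disjoint — LL(1) conflict.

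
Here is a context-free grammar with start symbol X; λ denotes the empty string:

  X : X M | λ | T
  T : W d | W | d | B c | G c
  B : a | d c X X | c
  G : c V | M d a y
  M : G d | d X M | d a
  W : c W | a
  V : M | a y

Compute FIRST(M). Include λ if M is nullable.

{ c, d }

From M : G d: add FIRST(G) = { c, d }.
M : d X M contributes {d}.
M : d a contributes {d}.
Union: FIRST(M) = { c, d }.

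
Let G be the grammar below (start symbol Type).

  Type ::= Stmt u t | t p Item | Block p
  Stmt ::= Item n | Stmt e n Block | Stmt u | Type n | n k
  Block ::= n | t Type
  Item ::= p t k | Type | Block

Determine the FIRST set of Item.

Item ::= p t k contributes {p}.
From Item ::= Type: add FIRST(Type) = { n, p, t }.
From Item ::= Block: add FIRST(Block) = { n, t }.
Union: FIRST(Item) = { n, p, t }.

{ n, p, t }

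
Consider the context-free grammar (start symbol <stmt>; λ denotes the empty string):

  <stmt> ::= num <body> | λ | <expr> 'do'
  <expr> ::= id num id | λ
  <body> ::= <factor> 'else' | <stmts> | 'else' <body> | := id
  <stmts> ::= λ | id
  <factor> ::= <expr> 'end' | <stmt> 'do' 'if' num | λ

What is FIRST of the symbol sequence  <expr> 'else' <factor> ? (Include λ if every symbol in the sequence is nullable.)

{ 'else', id }

Add FIRST(<expr>)\{λ} = { id }; <expr> is nullable, continue.
'else' is a terminal; add {'else'} and stop.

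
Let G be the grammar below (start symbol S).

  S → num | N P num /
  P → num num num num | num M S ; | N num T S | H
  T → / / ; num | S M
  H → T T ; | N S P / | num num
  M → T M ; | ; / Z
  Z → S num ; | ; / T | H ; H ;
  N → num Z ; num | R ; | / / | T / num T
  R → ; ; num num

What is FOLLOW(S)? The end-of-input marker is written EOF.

{ EOF, /, ;, num }

S is the start symbol, so EOF ∈ FOLLOW(S).
In P → num M S ;: add FIRST(;) = { ; }.
In P → N num T S: S is at the end, add FOLLOW(P) = { /, num }.
In T → S M: add FIRST(M) = { /, ;, num }.
In H → N S P /: add FIRST(P /) = { /, ;, num }.
In Z → S num ;: add FIRST(num ;) = { num }.
Union: FOLLOW(S) = { EOF, /, ;, num }.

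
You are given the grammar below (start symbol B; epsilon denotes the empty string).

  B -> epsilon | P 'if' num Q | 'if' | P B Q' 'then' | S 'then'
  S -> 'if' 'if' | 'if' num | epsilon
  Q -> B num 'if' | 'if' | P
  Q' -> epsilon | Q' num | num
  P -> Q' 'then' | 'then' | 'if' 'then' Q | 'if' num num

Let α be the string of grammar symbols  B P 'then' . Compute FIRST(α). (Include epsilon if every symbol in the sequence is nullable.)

{ 'if', 'then', num }

Add FIRST(B)\{epsilon} = { 'if', 'then', num }; B is nullable, continue.
Add FIRST(P) = { 'if', 'then', num }; P is not nullable, stop.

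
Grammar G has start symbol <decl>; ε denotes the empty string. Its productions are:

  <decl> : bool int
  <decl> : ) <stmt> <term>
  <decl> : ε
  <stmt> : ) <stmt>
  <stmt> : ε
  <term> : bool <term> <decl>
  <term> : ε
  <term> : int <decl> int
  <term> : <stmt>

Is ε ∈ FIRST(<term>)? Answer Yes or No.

Yes

<term> has an ε-production, so <term> ⇒ ε.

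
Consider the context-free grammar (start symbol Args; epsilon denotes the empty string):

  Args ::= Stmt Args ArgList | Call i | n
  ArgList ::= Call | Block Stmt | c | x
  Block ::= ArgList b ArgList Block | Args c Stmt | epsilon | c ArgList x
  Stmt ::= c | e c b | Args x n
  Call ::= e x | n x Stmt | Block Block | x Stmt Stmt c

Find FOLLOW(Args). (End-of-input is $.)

{ $, b, c, e, i, n, x }

Args is the start symbol, so $ ∈ FOLLOW(Args).
In Args ::= Stmt Args ArgList: add FIRST(ArgList)\{epsilon} = { b, c, e, i, n, x }.
  Since ArgList is nullable, also add FOLLOW(Args) = { $, b, c, e, i, n, x }.
In Block ::= Args c Stmt: add FIRST(c Stmt) = { c }.
In Stmt ::= Args x n: add FIRST(x n) = { x }.
Union: FOLLOW(Args) = { $, b, c, e, i, n, x }.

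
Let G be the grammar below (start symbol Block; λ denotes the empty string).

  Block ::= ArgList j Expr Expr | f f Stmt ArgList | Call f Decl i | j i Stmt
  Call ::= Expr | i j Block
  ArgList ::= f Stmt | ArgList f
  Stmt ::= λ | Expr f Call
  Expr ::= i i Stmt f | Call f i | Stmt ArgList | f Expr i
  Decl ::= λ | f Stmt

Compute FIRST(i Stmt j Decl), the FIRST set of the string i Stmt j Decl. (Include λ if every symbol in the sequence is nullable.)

{ i }

i is a terminal; add {i} and stop.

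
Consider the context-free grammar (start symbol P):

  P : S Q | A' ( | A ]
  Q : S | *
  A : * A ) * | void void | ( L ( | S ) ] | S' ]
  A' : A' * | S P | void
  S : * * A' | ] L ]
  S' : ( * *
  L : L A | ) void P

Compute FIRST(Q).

{ *, ] }

From Q : S: add FIRST(S) = { *, ] }.
Q : * contributes {*}.
Union: FIRST(Q) = { *, ] }.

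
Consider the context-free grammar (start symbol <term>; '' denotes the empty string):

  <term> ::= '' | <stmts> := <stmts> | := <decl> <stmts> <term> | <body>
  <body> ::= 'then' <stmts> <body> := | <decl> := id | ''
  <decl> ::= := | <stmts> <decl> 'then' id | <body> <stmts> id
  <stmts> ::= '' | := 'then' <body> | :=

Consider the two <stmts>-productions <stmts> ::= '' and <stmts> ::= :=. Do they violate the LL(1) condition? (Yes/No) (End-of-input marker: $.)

Yes

FIRST('') = { '' } and FIRST(:=) = { := }.
The first alternative is nullable and FOLLOW(<stmts>) = { $, 'then', :=, id } shares := with FIRST of the second — conflict.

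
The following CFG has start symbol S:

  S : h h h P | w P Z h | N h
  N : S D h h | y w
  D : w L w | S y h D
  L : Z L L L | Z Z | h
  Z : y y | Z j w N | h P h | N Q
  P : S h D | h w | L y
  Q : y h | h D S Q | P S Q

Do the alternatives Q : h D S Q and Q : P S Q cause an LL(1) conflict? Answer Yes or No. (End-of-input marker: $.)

Yes

FIRST(h D S Q) = { h } and FIRST(P S Q) = { h, w, y }.
Both contain h, so the two alternatives are not disjoint — LL(1) conflict.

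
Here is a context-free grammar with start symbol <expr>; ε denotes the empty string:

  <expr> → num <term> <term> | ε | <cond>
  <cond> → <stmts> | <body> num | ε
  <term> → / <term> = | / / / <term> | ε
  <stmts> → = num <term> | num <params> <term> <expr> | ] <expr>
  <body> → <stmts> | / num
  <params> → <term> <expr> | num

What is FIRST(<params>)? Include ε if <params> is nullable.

From <params> → <term> <expr>: <term>, <expr> nullable, take FIRST(<term>) ∪ FIRST(<expr>) = { /, =, ], num }; also ε since the whole RHS is nullable.
<params> → num contributes {num}.
Union: FIRST(<params>) = { /, =, ], num, ε }.

{ /, =, ], num, ε }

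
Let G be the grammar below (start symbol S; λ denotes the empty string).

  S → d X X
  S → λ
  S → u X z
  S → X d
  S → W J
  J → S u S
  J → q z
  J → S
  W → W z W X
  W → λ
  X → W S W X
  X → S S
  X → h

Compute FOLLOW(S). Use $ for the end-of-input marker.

{ $, d, h, q, u, z }

S is the start symbol, so $ ∈ FOLLOW(S).
In J → S u S: add FIRST(u S) = { u }.
In J → S u S: S is at the end, add FOLLOW(J) = { $, d, h, q, u, z }.
In J → S: S is at the end, add FOLLOW(J) = { $, d, h, q, u, z }.
In X → W S W X: add FIRST(W X)\{λ} = { d, h, q, u, z }.
  Since W X is nullable, also add FOLLOW(X) = { $, d, h, q, u, z }.
In X → S S: add FIRST(S)\{λ} = { d, h, q, u, z }.
  Since S is nullable, also add FOLLOW(X) = { $, d, h, q, u, z }.
In X → S S: S is at the end, add FOLLOW(X) = { $, d, h, q, u, z }.
Union: FOLLOW(S) = { $, d, h, q, u, z }.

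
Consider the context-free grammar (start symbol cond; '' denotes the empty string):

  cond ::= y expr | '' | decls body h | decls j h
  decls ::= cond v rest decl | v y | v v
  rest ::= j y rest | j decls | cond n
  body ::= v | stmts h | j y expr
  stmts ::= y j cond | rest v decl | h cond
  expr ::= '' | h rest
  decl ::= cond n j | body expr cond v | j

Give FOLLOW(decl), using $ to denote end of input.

{ $, h, j, n, v, y }

In decls ::= cond v rest decl: decl is at the end, add FOLLOW(decls) = { $, h, j, n, v, y }.
In stmts ::= rest v decl: decl is at the end, add FOLLOW(stmts) = { h }.
Union: FOLLOW(decl) = { $, h, j, n, v, y }.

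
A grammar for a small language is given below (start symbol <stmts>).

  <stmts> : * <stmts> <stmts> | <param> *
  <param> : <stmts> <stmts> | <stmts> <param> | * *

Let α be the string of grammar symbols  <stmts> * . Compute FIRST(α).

Add FIRST(<stmts>) = { * }; <stmts> is not nullable, stop.

{ * }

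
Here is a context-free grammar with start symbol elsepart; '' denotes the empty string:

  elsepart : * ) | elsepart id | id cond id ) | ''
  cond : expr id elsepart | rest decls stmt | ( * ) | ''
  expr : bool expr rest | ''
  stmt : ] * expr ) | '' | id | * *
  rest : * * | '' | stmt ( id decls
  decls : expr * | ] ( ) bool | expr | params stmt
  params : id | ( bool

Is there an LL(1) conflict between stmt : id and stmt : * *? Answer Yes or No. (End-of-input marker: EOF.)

No

FIRST(id) = { id } and FIRST(* *) = { * }.
The FIRST sets are disjoint and neither alternative is nullable — no conflict.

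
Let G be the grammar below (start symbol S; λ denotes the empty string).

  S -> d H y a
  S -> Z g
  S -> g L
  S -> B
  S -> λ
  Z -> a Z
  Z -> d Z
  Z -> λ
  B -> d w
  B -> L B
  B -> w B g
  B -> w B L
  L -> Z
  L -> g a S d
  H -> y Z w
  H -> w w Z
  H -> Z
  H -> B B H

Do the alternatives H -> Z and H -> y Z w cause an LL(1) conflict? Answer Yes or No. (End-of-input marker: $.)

FIRST(Z) = { a, d, λ } and FIRST(y Z w) = { y }.
The first alternative is nullable and FOLLOW(H) = { y } shares y with FIRST of the second — conflict.

Yes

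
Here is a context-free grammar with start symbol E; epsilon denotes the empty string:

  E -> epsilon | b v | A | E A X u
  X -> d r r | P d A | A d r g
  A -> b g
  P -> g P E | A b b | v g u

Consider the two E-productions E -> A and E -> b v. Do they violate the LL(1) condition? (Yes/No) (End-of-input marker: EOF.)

Yes

FIRST(A) = { b } and FIRST(b v) = { b }.
Both contain b, so the two alternatives are not disjoint — LL(1) conflict.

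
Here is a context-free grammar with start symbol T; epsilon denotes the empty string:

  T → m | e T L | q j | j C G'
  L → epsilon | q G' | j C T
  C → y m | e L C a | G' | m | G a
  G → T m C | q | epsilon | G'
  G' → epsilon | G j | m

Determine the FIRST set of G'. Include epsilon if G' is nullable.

{ e, j, m, q, epsilon }

G' → epsilon contributes epsilon.
From G' → G j: G nullable, take FIRST(G) ∪ {j} = { e, j, m, q }.
G' → m contributes {m}.
Union: FIRST(G') = { e, j, m, q, epsilon }.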